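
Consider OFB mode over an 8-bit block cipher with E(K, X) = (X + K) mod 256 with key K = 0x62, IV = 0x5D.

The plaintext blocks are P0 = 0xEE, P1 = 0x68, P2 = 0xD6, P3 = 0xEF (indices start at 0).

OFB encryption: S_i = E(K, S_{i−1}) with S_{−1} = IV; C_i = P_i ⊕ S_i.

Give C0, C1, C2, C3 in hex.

C0: S = E(K, 0x5D) = 0xBF; 0xEE ⊕ 0xBF = 0x51.
C1: S = E(K, 0xBF) = 0x21; 0x68 ⊕ 0x21 = 0x49.
C2: S = E(K, 0x21) = 0x83; 0xD6 ⊕ 0x83 = 0x55.
C3: S = E(K, 0x83) = 0xE5; 0xEF ⊕ 0xE5 = 0x0A.

C0 = 0x51, C1 = 0x49, C2 = 0x55, C3 = 0x0A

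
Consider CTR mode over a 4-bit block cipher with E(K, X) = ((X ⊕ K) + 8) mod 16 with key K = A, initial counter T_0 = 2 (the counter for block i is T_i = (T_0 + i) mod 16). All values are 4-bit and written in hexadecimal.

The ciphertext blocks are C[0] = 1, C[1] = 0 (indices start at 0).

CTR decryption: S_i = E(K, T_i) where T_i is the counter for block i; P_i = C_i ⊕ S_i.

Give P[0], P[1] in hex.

P[0] = 1, P[1] = 1

P[0]: T = 2, S = E(K, T) = 0; 1 ⊕ 0 = 1.
P[1]: T = 3, S = E(K, T) = 1; 0 ⊕ 1 = 1.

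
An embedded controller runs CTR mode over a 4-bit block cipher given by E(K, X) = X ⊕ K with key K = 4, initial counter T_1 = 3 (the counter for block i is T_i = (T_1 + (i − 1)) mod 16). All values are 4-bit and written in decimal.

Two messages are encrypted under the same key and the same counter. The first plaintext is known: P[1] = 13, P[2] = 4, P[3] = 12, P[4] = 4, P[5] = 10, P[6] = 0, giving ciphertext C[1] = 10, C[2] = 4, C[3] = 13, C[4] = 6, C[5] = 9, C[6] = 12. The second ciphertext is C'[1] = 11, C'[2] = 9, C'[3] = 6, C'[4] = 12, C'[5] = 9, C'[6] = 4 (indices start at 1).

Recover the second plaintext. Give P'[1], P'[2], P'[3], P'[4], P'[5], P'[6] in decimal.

P'[1] = 12, P'[2] = 9, P'[3] = 7, P'[4] = 14, P'[5] = 10, P'[6] = 8

In CTR with a reused counter, both messages share the same keystream S_i, so C_i ⊕ C'_i = P_i ⊕ P'_i and thus P'_i = P_i ⊕ C_i ⊕ C'_i.
P'[1]: 13 ⊕ 10 ⊕ 11 = 12.
P'[2]: 4 ⊕ 4 ⊕ 9 = 9.
P'[3]: 12 ⊕ 13 ⊕ 6 = 7.
P'[4]: 4 ⊕ 6 ⊕ 12 = 14.
P'[5]: 10 ⊕ 9 ⊕ 9 = 10.
P'[6]: 0 ⊕ 12 ⊕ 4 = 8.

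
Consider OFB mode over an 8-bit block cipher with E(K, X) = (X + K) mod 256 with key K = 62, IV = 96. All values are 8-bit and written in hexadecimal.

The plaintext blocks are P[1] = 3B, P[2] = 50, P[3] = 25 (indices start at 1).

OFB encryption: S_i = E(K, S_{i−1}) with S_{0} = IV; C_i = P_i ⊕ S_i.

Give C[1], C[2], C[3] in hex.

C[1] = C3, C[2] = 0A, C[3] = 99

C[1]: S = E(K, 96) = F8; 3B ⊕ F8 = C3.
C[2]: S = E(K, F8) = 5A; 50 ⊕ 5A = 0A.
C[3]: S = E(K, 5A) = BC; 25 ⊕ BC = 99.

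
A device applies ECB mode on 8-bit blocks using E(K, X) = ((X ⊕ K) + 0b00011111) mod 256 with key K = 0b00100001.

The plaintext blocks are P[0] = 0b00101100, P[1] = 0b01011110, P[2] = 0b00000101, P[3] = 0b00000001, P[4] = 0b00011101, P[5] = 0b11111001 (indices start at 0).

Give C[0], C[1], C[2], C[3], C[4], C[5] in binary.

C[0] = 0b00101100, C[1] = 0b10011110, C[2] = 0b01000011, C[3] = 0b00111111, C[4] = 0b01011011, C[5] = 0b11110111

ECB encryption: C_i = E(K, P_i).
C[0]: E(K, 0b00101100) = 0b00101100.
C[1]: E(K, 0b01011110) = 0b10011110.
C[2]: E(K, 0b00000101) = 0b01000011.
C[3]: E(K, 0b00000001) = 0b00111111.
C[4]: E(K, 0b00011101) = 0b01011011.
C[5]: E(K, 0b11111001) = 0b11110111.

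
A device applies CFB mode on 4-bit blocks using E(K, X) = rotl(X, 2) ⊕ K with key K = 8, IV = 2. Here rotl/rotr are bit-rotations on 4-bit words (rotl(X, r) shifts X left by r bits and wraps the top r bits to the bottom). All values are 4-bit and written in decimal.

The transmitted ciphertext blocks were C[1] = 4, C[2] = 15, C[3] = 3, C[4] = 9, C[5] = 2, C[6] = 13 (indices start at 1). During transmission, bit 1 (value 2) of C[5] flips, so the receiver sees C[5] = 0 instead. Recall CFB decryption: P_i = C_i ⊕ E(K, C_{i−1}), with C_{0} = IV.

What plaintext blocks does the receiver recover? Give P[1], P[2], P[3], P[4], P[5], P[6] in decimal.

Only C[5] changed, to 0. In CFB, a change in C_i flips the same bit in P_i and garbles P_{i+1}. Decrypting the received ciphertext:
P[1]: E(K, 2) = 0; 4 ⊕ 0 = 4.
P[2]: E(K, 4) = 9; 15 ⊕ 9 = 6.
P[3]: E(K, 15) = 7; 3 ⊕ 7 = 4.
P[4]: E(K, 3) = 4; 9 ⊕ 4 = 13.
P[5]: E(K, 9) = 14; 0 ⊕ 14 = 14.
P[6]: E(K, 0) = 8; 13 ⊕ 8 = 5.
Blocks that differ from the original plaintext: P[5], P[6].

P[1] = 4, P[2] = 6, P[3] = 4, P[4] = 13, P[5] = 14, P[6] = 5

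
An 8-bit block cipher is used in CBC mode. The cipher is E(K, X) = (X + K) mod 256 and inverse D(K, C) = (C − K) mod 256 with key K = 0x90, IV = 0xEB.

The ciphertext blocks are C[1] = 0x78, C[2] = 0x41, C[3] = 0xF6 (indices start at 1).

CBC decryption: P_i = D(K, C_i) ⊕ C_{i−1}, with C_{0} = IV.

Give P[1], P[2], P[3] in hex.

P[1]: D(K, 0x78) = 0xE8; 0xE8 ⊕ 0xEB = 0x03.
P[2]: D(K, 0x41) = 0xB1; 0xB1 ⊕ 0x78 = 0xC9.
P[3]: D(K, 0xF6) = 0x66; 0x66 ⊕ 0x41 = 0x27.

P[1] = 0x03, P[2] = 0xC9, P[3] = 0x27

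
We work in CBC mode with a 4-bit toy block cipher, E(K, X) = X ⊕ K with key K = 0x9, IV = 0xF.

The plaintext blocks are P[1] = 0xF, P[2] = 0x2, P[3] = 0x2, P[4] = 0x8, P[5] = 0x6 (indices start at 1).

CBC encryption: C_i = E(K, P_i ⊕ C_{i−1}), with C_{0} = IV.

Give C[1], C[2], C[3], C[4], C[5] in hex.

C[1]: P[1] ⊕ 0xF = 0x0; E(K, 0x0) = 0x9.
C[2]: P[2] ⊕ 0x9 = 0xB; E(K, 0xB) = 0x2.
C[3]: P[3] ⊕ 0x2 = 0x0; E(K, 0x0) = 0x9.
C[4]: P[4] ⊕ 0x9 = 0x1; E(K, 0x1) = 0x8.
C[5]: P[5] ⊕ 0x8 = 0xE; E(K, 0xE) = 0x7.

C[1] = 0x9, C[2] = 0x2, C[3] = 0x9, C[4] = 0x8, C[5] = 0x7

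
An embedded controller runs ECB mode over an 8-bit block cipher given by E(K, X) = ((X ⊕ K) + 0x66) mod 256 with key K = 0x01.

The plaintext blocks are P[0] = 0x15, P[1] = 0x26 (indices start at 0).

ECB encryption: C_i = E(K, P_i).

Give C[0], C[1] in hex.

C[0]: E(K, 0x15) = 0x7A.
C[1]: E(K, 0x26) = 0x8D.

C[0] = 0x7A, C[1] = 0x8D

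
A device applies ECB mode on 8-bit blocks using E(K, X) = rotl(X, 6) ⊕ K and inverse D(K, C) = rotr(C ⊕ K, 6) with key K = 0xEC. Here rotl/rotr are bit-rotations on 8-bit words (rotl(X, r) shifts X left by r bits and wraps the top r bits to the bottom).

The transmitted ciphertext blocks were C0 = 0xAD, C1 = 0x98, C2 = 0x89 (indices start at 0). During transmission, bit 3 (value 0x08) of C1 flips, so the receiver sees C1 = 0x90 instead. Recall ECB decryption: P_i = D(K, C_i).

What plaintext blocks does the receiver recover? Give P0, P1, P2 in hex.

Only C1 changed, to 0x90. In ECB, a change in C_i affects only P_i. Decrypting the received ciphertext:
P0: D(K, 0xAD) = 0x05.
P1: D(K, 0x90) = 0xF1.
P2: D(K, 0x89) = 0x95.
Blocks that differ from the original plaintext: P1.

P0 = 0x05, P1 = 0xF1, P2 = 0x95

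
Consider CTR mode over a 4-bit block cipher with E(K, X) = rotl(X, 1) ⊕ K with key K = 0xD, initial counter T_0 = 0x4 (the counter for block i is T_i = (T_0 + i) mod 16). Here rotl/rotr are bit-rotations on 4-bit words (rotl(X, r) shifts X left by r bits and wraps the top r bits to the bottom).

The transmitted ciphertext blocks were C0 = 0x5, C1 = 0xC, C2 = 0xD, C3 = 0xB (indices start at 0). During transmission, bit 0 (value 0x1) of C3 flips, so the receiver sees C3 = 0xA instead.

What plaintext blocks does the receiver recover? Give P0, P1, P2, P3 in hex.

CTR decryption: S_i = E(K, T_i) where T_i is the counter for block i; P_i = C_i ⊕ S_i.
Only C3 changed, to 0xA. In CTR, a change in C_i flips the same bit in P_i only; the keystream is unaffected. Decrypting the received ciphertext:
P0: T = 0x4, S = E(K, T) = 0x5; 0x5 ⊕ 0x5 = 0x0.
P1: T = 0x5, S = E(K, T) = 0x7; 0xC ⊕ 0x7 = 0xB.
P2: T = 0x6, S = E(K, T) = 0x1; 0xD ⊕ 0x1 = 0xC.
P3: T = 0x7, S = E(K, T) = 0x3; 0xA ⊕ 0x3 = 0x9.
Blocks that differ from the original plaintext: P3.

P0 = 0x0, P1 = 0xB, P2 = 0xC, P3 = 0x9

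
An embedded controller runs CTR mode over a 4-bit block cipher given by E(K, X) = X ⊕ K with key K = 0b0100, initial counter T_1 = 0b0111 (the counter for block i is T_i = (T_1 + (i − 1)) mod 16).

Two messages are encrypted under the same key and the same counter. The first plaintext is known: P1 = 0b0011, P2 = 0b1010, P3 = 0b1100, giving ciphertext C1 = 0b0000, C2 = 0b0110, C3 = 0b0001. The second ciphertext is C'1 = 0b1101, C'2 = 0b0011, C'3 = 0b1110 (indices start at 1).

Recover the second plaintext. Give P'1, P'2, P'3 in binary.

In CTR with a reused counter, both messages share the same keystream S_i, so C_i ⊕ C'_i = P_i ⊕ P'_i and thus P'_i = P_i ⊕ C_i ⊕ C'_i.
P'1: 0b0011 ⊕ 0b0000 ⊕ 0b1101 = 0b1110.
P'2: 0b1010 ⊕ 0b0110 ⊕ 0b0011 = 0b1111.
P'3: 0b1100 ⊕ 0b0001 ⊕ 0b1110 = 0b0011.

P'1 = 0b1110, P'2 = 0b1111, P'3 = 0b0011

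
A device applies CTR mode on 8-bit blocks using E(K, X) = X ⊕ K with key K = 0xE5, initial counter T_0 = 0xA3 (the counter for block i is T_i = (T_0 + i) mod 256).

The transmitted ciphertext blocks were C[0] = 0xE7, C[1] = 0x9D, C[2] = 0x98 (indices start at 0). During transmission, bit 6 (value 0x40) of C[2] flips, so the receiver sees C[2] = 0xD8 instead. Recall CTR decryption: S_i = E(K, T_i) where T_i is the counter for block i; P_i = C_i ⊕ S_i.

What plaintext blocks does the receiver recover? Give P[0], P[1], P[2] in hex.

Only C[2] changed, to 0xD8. In CTR, a change in C_i flips the same bit in P_i only; the keystream is unaffected. Decrypting the received ciphertext:
P[0]: T = 0xA3, S = E(K, T) = 0x46; 0xE7 ⊕ 0x46 = 0xA1.
P[1]: T = 0xA4, S = E(K, T) = 0x41; 0x9D ⊕ 0x41 = 0xDC.
P[2]: T = 0xA5, S = E(K, T) = 0x40; 0xD8 ⊕ 0x40 = 0x98.
Blocks that differ from the original plaintext: P[2].

P[0] = 0xA1, P[1] = 0xDC, P[2] = 0x98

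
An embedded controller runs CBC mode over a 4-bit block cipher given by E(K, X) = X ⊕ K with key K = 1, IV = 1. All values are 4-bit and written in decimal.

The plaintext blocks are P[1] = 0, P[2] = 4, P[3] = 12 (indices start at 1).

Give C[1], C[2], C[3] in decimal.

C[1] = 0, C[2] = 5, C[3] = 8

CBC encryption: C_i = E(K, P_i ⊕ C_{i−1}), with C_{0} = IV.
C[1]: P[1] ⊕ 1 = 1; E(K, 1) = 0.
C[2]: P[2] ⊕ 0 = 4; E(K, 4) = 5.
C[3]: P[3] ⊕ 5 = 9; E(K, 9) = 8.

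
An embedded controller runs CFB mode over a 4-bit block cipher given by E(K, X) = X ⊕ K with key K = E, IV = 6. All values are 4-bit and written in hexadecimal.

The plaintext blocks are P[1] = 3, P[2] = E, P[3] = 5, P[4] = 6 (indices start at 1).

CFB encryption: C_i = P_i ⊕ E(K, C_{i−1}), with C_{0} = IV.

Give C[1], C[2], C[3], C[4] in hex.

C[1]: E(K, 6) = 8; 3 ⊕ 8 = B.
C[2]: E(K, B) = 5; E ⊕ 5 = B.
C[3]: E(K, B) = 5; 5 ⊕ 5 = 0.
C[4]: E(K, 0) = E; 6 ⊕ E = 8.

C[1] = B, C[2] = B, C[3] = 0, C[4] = 8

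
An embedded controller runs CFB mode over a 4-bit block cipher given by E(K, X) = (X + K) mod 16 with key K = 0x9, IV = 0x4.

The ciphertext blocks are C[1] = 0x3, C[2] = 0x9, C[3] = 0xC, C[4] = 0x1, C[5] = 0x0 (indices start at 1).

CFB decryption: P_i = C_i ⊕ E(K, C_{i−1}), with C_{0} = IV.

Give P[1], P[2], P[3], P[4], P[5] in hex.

P[1] = 0xE, P[2] = 0x5, P[3] = 0xE, P[4] = 0x4, P[5] = 0xA

P[1]: E(K, 0x4) = 0xD; 0x3 ⊕ 0xD = 0xE.
P[2]: E(K, 0x3) = 0xC; 0x9 ⊕ 0xC = 0x5.
P[3]: E(K, 0x9) = 0x2; 0xC ⊕ 0x2 = 0xE.
P[4]: E(K, 0xC) = 0x5; 0x1 ⊕ 0x5 = 0x4.
P[5]: E(K, 0x1) = 0xA; 0x0 ⊕ 0xA = 0xA.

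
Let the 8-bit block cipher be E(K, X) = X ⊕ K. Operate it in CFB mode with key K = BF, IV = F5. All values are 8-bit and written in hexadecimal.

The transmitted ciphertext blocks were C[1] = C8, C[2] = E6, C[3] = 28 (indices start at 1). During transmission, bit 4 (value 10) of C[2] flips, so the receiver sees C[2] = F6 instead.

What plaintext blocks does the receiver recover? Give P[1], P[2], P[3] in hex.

P[1] = 82, P[2] = 81, P[3] = 61

CFB decryption: P_i = C_i ⊕ E(K, C_{i−1}), with C_{0} = IV.
Only C[2] changed, to F6. In CFB, a change in C_i flips the same bit in P_i and garbles P_{i+1}. Decrypting the received ciphertext:
P[1]: E(K, F5) = 4A; C8 ⊕ 4A = 82.
P[2]: E(K, C8) = 77; F6 ⊕ 77 = 81.
P[3]: E(K, F6) = 49; 28 ⊕ 49 = 61.
Blocks that differ from the original plaintext: P[2], P[3].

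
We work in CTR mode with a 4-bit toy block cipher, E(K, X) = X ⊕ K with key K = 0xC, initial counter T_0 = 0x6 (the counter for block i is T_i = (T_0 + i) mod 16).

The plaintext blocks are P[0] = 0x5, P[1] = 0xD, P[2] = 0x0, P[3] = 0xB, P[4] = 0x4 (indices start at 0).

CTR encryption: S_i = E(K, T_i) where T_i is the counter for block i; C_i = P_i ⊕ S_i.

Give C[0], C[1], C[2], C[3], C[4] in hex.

C[0] = 0xF, C[1] = 0x6, C[2] = 0x4, C[3] = 0xE, C[4] = 0x2

C[0]: T = 0x6, S = E(K, T) = 0xA; 0x5 ⊕ 0xA = 0xF.
C[1]: T = 0x7, S = E(K, T) = 0xB; 0xD ⊕ 0xB = 0x6.
C[2]: T = 0x8, S = E(K, T) = 0x4; 0x0 ⊕ 0x4 = 0x4.
C[3]: T = 0x9, S = E(K, T) = 0x5; 0xB ⊕ 0x5 = 0xE.
C[4]: T = 0xA, S = E(K, T) = 0x6; 0x4 ⊕ 0x6 = 0x2.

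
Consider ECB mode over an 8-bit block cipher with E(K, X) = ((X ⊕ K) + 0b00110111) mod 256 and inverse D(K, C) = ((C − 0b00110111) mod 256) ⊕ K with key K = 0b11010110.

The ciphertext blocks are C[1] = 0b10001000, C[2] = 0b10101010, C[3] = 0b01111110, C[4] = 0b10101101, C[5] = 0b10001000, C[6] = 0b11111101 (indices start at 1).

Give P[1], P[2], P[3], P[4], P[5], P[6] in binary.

ECB decryption: P_i = D(K, C_i).
P[1]: D(K, 0b10001000) = 0b10000111.
P[2]: D(K, 0b10101010) = 0b10100101.
P[3]: D(K, 0b01111110) = 0b10010001.
P[4]: D(K, 0b10101101) = 0b10100000.
P[5]: D(K, 0b10001000) = 0b10000111.
P[6]: D(K, 0b11111101) = 0b00010000.

P[1] = 0b10000111, P[2] = 0b10100101, P[3] = 0b10010001, P[4] = 0b10100000, P[5] = 0b10000111, P[6] = 0b00010000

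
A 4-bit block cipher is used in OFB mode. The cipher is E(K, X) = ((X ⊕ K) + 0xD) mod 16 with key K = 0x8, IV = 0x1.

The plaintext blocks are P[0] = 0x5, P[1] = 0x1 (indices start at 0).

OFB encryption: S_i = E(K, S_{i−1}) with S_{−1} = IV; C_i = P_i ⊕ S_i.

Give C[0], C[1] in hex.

C[0]: S = E(K, 0x1) = 0x6; 0x5 ⊕ 0x6 = 0x3.
C[1]: S = E(K, 0x6) = 0xB; 0x1 ⊕ 0xB = 0xA.

C[0] = 0x3, C[1] = 0xA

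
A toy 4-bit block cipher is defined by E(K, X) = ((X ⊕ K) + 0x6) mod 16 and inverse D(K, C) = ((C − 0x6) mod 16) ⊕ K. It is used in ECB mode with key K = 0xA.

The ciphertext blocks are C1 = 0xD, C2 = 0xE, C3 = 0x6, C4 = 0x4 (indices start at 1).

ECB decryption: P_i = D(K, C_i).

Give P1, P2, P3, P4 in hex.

P1 = 0xD, P2 = 0x2, P3 = 0xA, P4 = 0x4

P1: D(K, 0xD) = 0xD.
P2: D(K, 0xE) = 0x2.
P3: D(K, 0x6) = 0xA.
P4: D(K, 0x4) = 0x4.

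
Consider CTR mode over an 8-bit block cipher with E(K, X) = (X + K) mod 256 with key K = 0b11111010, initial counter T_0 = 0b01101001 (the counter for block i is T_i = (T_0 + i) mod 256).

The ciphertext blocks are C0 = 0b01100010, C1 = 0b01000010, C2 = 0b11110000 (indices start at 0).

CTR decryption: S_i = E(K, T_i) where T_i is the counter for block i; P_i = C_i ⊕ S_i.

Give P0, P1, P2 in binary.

P0 = 0b00000001, P1 = 0b00100110, P2 = 0b10010101

P0: T = 0b01101001, S = E(K, T) = 0b01100011; 0b01100010 ⊕ 0b01100011 = 0b00000001.
P1: T = 0b01101010, S = E(K, T) = 0b01100100; 0b01000010 ⊕ 0b01100100 = 0b00100110.
P2: T = 0b01101011, S = E(K, T) = 0b01100101; 0b11110000 ⊕ 0b01100101 = 0b10010101.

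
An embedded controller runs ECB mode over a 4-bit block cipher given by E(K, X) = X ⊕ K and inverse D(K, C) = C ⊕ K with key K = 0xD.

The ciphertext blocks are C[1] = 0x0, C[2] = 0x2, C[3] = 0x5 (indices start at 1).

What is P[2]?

ECB decryption: P_i = D(K, C_i).
P[2]: D(K, 0x2) = 0xF.

P[2] = 0xF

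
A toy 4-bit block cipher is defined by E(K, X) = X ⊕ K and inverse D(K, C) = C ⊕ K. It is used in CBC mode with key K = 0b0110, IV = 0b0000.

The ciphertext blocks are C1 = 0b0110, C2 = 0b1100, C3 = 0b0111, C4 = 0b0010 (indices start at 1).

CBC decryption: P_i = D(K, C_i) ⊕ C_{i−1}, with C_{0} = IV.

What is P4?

P4: D(K, 0b0010) = 0b0100; 0b0100 ⊕ 0b0111 = 0b0011.

P4 = 0b0011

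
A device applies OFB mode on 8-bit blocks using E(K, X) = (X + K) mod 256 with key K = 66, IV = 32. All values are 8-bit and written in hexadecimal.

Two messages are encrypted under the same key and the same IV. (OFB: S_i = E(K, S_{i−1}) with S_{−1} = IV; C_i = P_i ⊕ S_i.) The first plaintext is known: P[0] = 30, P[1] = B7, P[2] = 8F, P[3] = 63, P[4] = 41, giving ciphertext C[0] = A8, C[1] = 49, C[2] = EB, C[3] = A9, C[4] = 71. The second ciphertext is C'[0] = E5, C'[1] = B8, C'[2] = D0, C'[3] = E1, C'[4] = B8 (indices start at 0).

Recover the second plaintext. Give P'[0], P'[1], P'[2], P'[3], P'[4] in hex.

P'[0] = 7D, P'[1] = 46, P'[2] = B4, P'[3] = 2B, P'[4] = 88

In OFB with a reused IV, both messages share the same keystream S_i, so C_i ⊕ C'_i = P_i ⊕ P'_i and thus P'_i = P_i ⊕ C_i ⊕ C'_i.
P'[0]: 30 ⊕ A8 ⊕ E5 = 7D.
P'[1]: B7 ⊕ 49 ⊕ B8 = 46.
P'[2]: 8F ⊕ EB ⊕ D0 = B4.
P'[3]: 63 ⊕ A9 ⊕ E1 = 2B.
P'[4]: 41 ⊕ 71 ⊕ B8 = 88.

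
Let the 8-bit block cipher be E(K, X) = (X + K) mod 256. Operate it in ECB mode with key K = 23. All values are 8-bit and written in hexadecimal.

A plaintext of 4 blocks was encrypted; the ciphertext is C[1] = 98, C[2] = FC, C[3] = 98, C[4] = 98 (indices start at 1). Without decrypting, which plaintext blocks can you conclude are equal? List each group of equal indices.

ECB encrypts each block independently with the same key, so equal ciphertext blocks imply equal plaintext blocks.
C[1] = C[3] = C[4] = 98, so P[1] = P[3] = P[4].

P[1] = P[3] = P[4]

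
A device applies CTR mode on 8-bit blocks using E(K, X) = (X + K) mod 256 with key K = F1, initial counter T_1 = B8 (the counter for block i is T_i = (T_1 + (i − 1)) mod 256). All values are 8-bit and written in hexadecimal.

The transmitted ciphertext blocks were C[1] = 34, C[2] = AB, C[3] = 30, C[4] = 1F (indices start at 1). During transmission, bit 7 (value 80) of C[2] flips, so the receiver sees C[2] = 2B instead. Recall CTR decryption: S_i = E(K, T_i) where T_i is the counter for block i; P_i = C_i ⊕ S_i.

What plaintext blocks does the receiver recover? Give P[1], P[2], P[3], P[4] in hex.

Only C[2] changed, to 2B. In CTR, a change in C_i flips the same bit in P_i only; the keystream is unaffected. Decrypting the received ciphertext:
P[1]: T = B8, S = E(K, T) = A9; 34 ⊕ A9 = 9D.
P[2]: T = B9, S = E(K, T) = AA; 2B ⊕ AA = 81.
P[3]: T = BA, S = E(K, T) = AB; 30 ⊕ AB = 9B.
P[4]: T = BB, S = E(K, T) = AC; 1F ⊕ AC = B3.
Blocks that differ from the original plaintext: P[2].

P[1] = 9D, P[2] = 81, P[3] = 9B, P[4] = B3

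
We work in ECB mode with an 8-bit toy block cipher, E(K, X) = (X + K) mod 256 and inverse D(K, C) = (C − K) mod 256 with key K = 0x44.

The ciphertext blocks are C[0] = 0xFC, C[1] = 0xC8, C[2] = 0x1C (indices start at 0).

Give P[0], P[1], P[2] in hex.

P[0] = 0xB8, P[1] = 0x84, P[2] = 0xD8

ECB decryption: P_i = D(K, C_i).
P[0]: D(K, 0xFC) = 0xB8.
P[1]: D(K, 0xC8) = 0x84.
P[2]: D(K, 0x1C) = 0xD8.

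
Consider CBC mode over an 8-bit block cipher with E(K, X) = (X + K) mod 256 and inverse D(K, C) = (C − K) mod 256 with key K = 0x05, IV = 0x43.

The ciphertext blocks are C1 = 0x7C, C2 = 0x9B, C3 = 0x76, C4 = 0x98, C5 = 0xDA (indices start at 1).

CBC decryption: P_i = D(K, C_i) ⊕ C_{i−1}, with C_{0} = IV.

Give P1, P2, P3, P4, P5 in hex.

P1 = 0x34, P2 = 0xEA, P3 = 0xEA, P4 = 0xE5, P5 = 0x4D

P1: D(K, 0x7C) = 0x77; 0x77 ⊕ 0x43 = 0x34.
P2: D(K, 0x9B) = 0x96; 0x96 ⊕ 0x7C = 0xEA.
P3: D(K, 0x76) = 0x71; 0x71 ⊕ 0x9B = 0xEA.
P4: D(K, 0x98) = 0x93; 0x93 ⊕ 0x76 = 0xE5.
P5: D(K, 0xDA) = 0xD5; 0xD5 ⊕ 0x98 = 0x4D.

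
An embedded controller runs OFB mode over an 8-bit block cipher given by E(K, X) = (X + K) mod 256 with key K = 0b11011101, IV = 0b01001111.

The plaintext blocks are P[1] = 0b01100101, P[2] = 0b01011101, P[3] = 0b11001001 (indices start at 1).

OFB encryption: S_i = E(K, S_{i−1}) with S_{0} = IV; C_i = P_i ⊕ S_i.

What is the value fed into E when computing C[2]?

C[1]: S = E(K, 0b01001111) = 0b00101100; 0b01100101 ⊕ 0b00101100 = 0b01001001.
C[2]: S = E(K, 0b00101100) = 0b00001001; 0b01011101 ⊕ 0b00001001 = 0b01010100.
So the input to E for block [2] is 0b00101100.

0b00101100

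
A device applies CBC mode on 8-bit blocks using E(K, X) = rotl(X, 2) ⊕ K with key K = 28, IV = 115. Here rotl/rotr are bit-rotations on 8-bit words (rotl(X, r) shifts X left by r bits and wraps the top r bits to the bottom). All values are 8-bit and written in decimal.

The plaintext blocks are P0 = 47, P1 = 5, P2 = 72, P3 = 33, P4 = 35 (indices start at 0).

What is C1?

C1 = 189

CBC encryption: C_i = E(K, P_i ⊕ C_{i−1}), with C_{−1} = IV.
C0: P0 ⊕ 115 = 92; E(K, 92) = 109.
C1: P1 ⊕ 109 = 104; E(K, 104) = 189.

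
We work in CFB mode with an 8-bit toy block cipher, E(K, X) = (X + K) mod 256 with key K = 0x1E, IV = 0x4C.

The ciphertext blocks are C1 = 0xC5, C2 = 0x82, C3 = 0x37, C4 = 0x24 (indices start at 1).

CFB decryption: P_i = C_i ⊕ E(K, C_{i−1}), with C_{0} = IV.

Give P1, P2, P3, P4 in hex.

P1: E(K, 0x4C) = 0x6A; 0xC5 ⊕ 0x6A = 0xAF.
P2: E(K, 0xC5) = 0xE3; 0x82 ⊕ 0xE3 = 0x61.
P3: E(K, 0x82) = 0xA0; 0x37 ⊕ 0xA0 = 0x97.
P4: E(K, 0x37) = 0x55; 0x24 ⊕ 0x55 = 0x71.

P1 = 0xAF, P2 = 0x61, P3 = 0x97, P4 = 0x71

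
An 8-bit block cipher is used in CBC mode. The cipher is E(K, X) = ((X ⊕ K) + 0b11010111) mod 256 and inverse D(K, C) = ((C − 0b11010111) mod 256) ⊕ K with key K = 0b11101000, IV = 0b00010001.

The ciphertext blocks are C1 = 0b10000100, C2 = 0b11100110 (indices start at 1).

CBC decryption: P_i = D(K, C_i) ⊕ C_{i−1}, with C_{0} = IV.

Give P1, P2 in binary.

P1: D(K, 0b10000100) = 0b01000101; 0b01000101 ⊕ 0b00010001 = 0b01010100.
P2: D(K, 0b11100110) = 0b11100111; 0b11100111 ⊕ 0b10000100 = 0b01100011.

P1 = 0b01010100, P2 = 0b01100011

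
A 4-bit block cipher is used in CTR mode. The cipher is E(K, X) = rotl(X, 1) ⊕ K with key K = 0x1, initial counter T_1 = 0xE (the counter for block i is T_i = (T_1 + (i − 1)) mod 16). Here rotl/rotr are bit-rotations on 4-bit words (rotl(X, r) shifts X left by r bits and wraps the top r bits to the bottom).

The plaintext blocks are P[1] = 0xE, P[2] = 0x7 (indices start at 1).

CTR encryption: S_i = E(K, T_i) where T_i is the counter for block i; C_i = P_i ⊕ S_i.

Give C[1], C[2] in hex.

C[1]: T = 0xE, S = E(K, T) = 0xC; 0xE ⊕ 0xC = 0x2.
C[2]: T = 0xF, S = E(K, T) = 0xE; 0x7 ⊕ 0xE = 0x9.

C[1] = 0x2, C[2] = 0x9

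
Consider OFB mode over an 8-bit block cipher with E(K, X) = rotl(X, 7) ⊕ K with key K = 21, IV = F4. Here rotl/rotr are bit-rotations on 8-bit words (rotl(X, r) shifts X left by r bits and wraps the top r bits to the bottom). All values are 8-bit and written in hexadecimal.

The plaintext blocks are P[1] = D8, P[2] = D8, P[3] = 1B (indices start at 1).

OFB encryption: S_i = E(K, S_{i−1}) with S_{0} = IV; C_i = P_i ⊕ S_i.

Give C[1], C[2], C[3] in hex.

C[1]: S = E(K, F4) = 5B; D8 ⊕ 5B = 83.
C[2]: S = E(K, 5B) = 8C; D8 ⊕ 8C = 54.
C[3]: S = E(K, 8C) = 67; 1B ⊕ 67 = 7C.

C[1] = 83, C[2] = 54, C[3] = 7C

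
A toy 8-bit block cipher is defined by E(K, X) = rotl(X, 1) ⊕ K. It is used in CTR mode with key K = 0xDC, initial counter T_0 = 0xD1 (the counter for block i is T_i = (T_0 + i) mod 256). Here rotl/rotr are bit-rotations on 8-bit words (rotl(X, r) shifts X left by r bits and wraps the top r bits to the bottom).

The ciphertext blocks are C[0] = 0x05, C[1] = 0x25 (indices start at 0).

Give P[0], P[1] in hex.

P[0] = 0x7A, P[1] = 0x5C

CTR decryption: S_i = E(K, T_i) where T_i is the counter for block i; P_i = C_i ⊕ S_i.
P[0]: T = 0xD1, S = E(K, T) = 0x7F; 0x05 ⊕ 0x7F = 0x7A.
P[1]: T = 0xD2, S = E(K, T) = 0x79; 0x25 ⊕ 0x79 = 0x5C.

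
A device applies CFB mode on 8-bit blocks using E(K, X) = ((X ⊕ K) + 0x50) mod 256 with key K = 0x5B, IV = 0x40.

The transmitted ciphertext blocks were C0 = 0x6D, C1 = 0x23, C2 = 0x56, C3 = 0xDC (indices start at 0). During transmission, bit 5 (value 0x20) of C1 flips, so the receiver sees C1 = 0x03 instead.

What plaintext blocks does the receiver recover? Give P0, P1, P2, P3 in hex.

CFB decryption: P_i = C_i ⊕ E(K, C_{i−1}), with C_{−1} = IV.
Only C1 changed, to 0x03. In CFB, a change in C_i flips the same bit in P_i and garbles P_{i+1}. Decrypting the received ciphertext:
P0: E(K, 0x40) = 0x6B; 0x6D ⊕ 0x6B = 0x06.
P1: E(K, 0x6D) = 0x86; 0x03 ⊕ 0x86 = 0x85.
P2: E(K, 0x03) = 0xA8; 0x56 ⊕ 0xA8 = 0xFE.
P3: E(K, 0x56) = 0x5D; 0xDC ⊕ 0x5D = 0x81.
Blocks that differ from the original plaintext: P1, P2.

P0 = 0x06, P1 = 0x85, P2 = 0xFE, P3 = 0x81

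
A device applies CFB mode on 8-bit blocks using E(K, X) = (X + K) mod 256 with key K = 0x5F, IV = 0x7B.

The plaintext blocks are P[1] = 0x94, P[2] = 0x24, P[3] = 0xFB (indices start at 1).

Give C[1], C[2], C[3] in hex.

CFB encryption: C_i = P_i ⊕ E(K, C_{i−1}), with C_{0} = IV.
C[1]: E(K, 0x7B) = 0xDA; 0x94 ⊕ 0xDA = 0x4E.
C[2]: E(K, 0x4E) = 0xAD; 0x24 ⊕ 0xAD = 0x89.
C[3]: E(K, 0x89) = 0xE8; 0xFB ⊕ 0xE8 = 0x13.

C[1] = 0x4E, C[2] = 0x89, C[3] = 0x13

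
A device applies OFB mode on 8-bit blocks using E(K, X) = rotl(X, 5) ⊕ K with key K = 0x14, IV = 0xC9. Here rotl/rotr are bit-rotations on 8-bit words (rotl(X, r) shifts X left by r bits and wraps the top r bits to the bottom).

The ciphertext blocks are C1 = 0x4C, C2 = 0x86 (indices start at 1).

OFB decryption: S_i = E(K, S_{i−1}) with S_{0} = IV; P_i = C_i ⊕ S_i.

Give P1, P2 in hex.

P1 = 0x61, P2 = 0x37

P1: S = E(K, 0xC9) = 0x2D; 0x4C ⊕ 0x2D = 0x61.
P2: S = E(K, 0x2D) = 0xB1; 0x86 ⊕ 0xB1 = 0x37.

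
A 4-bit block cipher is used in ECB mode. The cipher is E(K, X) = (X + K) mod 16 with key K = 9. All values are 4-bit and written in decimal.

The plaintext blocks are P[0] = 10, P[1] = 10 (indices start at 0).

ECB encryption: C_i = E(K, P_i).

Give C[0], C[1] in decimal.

C[0] = 3, C[1] = 3

C[0]: E(K, 10) = 3.
C[1]: E(K, 10) = 3.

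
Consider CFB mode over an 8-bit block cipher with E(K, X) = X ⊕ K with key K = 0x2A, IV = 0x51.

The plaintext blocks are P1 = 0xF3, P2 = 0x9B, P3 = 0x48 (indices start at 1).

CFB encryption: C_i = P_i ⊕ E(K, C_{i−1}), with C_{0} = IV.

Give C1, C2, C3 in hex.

C1 = 0x88, C2 = 0x39, C3 = 0x5B

C1: E(K, 0x51) = 0x7B; 0xF3 ⊕ 0x7B = 0x88.
C2: E(K, 0x88) = 0xA2; 0x9B ⊕ 0xA2 = 0x39.
C3: E(K, 0x39) = 0x13; 0x48 ⊕ 0x13 = 0x5B.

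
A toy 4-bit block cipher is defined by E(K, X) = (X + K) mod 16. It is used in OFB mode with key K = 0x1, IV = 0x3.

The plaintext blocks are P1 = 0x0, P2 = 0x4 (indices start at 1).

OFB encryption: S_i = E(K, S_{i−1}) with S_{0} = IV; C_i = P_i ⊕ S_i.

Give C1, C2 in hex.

C1 = 0x4, C2 = 0x1

C1: S = E(K, 0x3) = 0x4; 0x0 ⊕ 0x4 = 0x4.
C2: S = E(K, 0x4) = 0x5; 0x4 ⊕ 0x5 = 0x1.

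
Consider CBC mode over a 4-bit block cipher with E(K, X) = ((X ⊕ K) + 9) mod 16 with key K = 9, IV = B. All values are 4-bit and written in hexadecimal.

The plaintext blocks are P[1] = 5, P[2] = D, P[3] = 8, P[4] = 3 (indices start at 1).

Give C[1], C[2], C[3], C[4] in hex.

CBC encryption: C_i = E(K, P_i ⊕ C_{i−1}), with C_{0} = IV.
C[1]: P[1] ⊕ B = E; E(K, E) = 0.
C[2]: P[2] ⊕ 0 = D; E(K, D) = D.
C[3]: P[3] ⊕ D = 5; E(K, 5) = 5.
C[4]: P[4] ⊕ 5 = 6; E(K, 6) = 8.

C[1] = 0, C[2] = D, C[3] = 5, C[4] = 8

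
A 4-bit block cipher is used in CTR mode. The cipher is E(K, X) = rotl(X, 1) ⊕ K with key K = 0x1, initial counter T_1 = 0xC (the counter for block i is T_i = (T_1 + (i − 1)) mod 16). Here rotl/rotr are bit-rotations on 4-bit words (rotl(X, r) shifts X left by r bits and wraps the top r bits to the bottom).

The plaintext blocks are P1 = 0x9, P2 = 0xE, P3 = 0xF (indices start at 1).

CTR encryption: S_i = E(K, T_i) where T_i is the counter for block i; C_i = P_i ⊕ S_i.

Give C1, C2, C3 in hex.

C1 = 0x1, C2 = 0x4, C3 = 0x3

C1: T = 0xC, S = E(K, T) = 0x8; 0x9 ⊕ 0x8 = 0x1.
C2: T = 0xD, S = E(K, T) = 0xA; 0xE ⊕ 0xA = 0x4.
C3: T = 0xE, S = E(K, T) = 0xC; 0xF ⊕ 0xC = 0x3.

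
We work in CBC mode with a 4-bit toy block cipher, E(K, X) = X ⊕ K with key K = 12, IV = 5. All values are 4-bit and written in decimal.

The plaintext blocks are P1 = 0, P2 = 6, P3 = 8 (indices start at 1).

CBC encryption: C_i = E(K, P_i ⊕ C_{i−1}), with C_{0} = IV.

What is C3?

C3 = 7

C1: P1 ⊕ 5 = 5; E(K, 5) = 9.
C2: P2 ⊕ 9 = 15; E(K, 15) = 3.
C3: P3 ⊕ 3 = 11; E(K, 11) = 7.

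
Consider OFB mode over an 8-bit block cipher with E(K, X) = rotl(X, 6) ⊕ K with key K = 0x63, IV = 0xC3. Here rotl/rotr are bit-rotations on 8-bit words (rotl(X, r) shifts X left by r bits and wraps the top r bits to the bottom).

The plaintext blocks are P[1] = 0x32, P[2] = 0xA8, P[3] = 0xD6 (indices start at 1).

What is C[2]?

OFB encryption: S_i = E(K, S_{i−1}) with S_{0} = IV; C_i = P_i ⊕ S_i.
C[1]: S = E(K, 0xC3) = 0x93; 0x32 ⊕ 0x93 = 0xA1.
C[2]: S = E(K, 0x93) = 0x87; 0xA8 ⊕ 0x87 = 0x2F.

C[2] = 0x2F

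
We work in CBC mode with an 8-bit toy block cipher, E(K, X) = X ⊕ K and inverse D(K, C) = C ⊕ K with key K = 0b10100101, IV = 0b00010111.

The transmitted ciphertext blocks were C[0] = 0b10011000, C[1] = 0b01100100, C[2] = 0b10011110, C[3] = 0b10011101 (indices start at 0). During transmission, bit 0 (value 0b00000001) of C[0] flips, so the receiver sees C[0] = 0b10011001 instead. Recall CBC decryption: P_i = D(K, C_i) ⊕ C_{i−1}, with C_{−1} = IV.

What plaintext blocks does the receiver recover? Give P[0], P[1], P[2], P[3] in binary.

Only C[0] changed, to 0b10011001. In CBC, a change in C_i garbles P_i and flips the same bit in P_{i+1}. Decrypting the received ciphertext:
P[0]: D(K, 0b10011001) = 0b00111100; 0b00111100 ⊕ 0b00010111 = 0b00101011.
P[1]: D(K, 0b01100100) = 0b11000001; 0b11000001 ⊕ 0b10011001 = 0b01011000.
P[2]: D(K, 0b10011110) = 0b00111011; 0b00111011 ⊕ 0b01100100 = 0b01011111.
P[3]: D(K, 0b10011101) = 0b00111000; 0b00111000 ⊕ 0b10011110 = 0b10100110.
Blocks that differ from the original plaintext: P[0], P[1].

P[0] = 0b00101011, P[1] = 0b01011000, P[2] = 0b01011111, P[3] = 0b10100110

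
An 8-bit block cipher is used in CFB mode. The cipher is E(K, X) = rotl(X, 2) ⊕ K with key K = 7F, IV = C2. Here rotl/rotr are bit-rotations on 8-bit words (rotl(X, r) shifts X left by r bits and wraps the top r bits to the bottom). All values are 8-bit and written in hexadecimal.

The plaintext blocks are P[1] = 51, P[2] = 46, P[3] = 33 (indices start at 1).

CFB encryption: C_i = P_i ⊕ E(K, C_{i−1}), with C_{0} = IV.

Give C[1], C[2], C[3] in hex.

C[1] = 25, C[2] = AD, C[3] = FA

C[1]: E(K, C2) = 74; 51 ⊕ 74 = 25.
C[2]: E(K, 25) = EB; 46 ⊕ EB = AD.
C[3]: E(K, AD) = C9; 33 ⊕ C9 = FA.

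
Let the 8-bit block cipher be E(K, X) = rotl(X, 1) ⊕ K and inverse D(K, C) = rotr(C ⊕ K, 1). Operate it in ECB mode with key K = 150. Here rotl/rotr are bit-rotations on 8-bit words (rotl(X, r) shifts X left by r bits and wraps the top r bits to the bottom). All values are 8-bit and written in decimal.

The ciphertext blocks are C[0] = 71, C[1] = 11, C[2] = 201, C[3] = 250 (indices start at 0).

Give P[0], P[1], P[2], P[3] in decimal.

P[0] = 232, P[1] = 206, P[2] = 175, P[3] = 54

ECB decryption: P_i = D(K, C_i).
P[0]: D(K, 71) = 232.
P[1]: D(K, 11) = 206.
P[2]: D(K, 201) = 175.
P[3]: D(K, 250) = 54.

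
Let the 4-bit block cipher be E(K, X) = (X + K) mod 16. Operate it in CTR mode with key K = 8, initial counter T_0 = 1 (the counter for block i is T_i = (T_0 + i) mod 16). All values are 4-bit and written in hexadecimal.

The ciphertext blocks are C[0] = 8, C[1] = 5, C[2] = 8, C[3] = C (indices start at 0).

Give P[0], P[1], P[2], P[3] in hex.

P[0] = 1, P[1] = F, P[2] = 3, P[3] = 0

CTR decryption: S_i = E(K, T_i) where T_i is the counter for block i; P_i = C_i ⊕ S_i.
P[0]: T = 1, S = E(K, T) = 9; 8 ⊕ 9 = 1.
P[1]: T = 2, S = E(K, T) = A; 5 ⊕ A = F.
P[2]: T = 3, S = E(K, T) = B; 8 ⊕ B = 3.
P[3]: T = 4, S = E(K, T) = C; C ⊕ C = 0.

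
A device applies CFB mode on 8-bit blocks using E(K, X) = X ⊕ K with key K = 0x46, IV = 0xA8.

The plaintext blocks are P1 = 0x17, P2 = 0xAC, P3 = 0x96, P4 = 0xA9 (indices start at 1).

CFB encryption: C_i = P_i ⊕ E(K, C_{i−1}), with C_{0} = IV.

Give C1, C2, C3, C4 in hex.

C1 = 0xF9, C2 = 0x13, C3 = 0xC3, C4 = 0x2C

C1: E(K, 0xA8) = 0xEE; 0x17 ⊕ 0xEE = 0xF9.
C2: E(K, 0xF9) = 0xBF; 0xAC ⊕ 0xBF = 0x13.
C3: E(K, 0x13) = 0x55; 0x96 ⊕ 0x55 = 0xC3.
C4: E(K, 0xC3) = 0x85; 0xA9 ⊕ 0x85 = 0x2C.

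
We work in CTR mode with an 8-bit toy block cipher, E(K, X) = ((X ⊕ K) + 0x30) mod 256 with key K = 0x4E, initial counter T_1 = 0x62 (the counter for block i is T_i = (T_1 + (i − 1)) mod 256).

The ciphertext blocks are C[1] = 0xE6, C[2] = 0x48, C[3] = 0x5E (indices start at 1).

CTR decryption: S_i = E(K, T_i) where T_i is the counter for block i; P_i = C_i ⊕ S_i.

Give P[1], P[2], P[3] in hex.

P[1]: T = 0x62, S = E(K, T) = 0x5C; 0xE6 ⊕ 0x5C = 0xBA.
P[2]: T = 0x63, S = E(K, T) = 0x5D; 0x48 ⊕ 0x5D = 0x15.
P[3]: T = 0x64, S = E(K, T) = 0x5A; 0x5E ⊕ 0x5A = 0x04.

P[1] = 0xBA, P[2] = 0x15, P[3] = 0x04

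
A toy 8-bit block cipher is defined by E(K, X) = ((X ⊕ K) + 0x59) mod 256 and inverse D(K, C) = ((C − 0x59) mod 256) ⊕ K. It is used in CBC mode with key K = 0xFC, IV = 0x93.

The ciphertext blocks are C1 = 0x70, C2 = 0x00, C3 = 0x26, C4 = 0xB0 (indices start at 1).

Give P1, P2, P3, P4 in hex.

P1 = 0x78, P2 = 0x2B, P3 = 0x31, P4 = 0x8D

CBC decryption: P_i = D(K, C_i) ⊕ C_{i−1}, with C_{0} = IV.
P1: D(K, 0x70) = 0xEB; 0xEB ⊕ 0x93 = 0x78.
P2: D(K, 0x00) = 0x5B; 0x5B ⊕ 0x70 = 0x2B.
P3: D(K, 0x26) = 0x31; 0x31 ⊕ 0x00 = 0x31.
P4: D(K, 0xB0) = 0xAB; 0xAB ⊕ 0x26 = 0x8D.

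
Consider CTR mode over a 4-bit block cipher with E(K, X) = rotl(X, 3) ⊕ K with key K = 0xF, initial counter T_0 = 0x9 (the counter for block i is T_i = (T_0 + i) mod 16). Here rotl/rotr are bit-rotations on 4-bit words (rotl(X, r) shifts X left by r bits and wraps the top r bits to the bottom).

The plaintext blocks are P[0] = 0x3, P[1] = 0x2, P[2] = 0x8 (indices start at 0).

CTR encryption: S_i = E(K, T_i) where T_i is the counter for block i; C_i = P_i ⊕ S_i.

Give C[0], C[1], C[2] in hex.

C[0] = 0x0, C[1] = 0x8, C[2] = 0xA

C[0]: T = 0x9, S = E(K, T) = 0x3; 0x3 ⊕ 0x3 = 0x0.
C[1]: T = 0xA, S = E(K, T) = 0xA; 0x2 ⊕ 0xA = 0x8.
C[2]: T = 0xB, S = E(K, T) = 0x2; 0x8 ⊕ 0x2 = 0xA.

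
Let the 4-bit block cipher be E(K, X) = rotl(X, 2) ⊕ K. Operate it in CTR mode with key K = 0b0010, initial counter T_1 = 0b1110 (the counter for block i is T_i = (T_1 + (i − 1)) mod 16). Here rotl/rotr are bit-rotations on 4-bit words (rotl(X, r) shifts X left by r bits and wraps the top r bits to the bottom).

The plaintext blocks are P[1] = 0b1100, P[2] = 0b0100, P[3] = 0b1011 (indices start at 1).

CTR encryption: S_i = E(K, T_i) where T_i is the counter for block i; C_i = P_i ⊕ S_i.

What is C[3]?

C[1]: T = 0b1110, S = E(K, T) = 0b1001; 0b1100 ⊕ 0b1001 = 0b0101.
C[2]: T = 0b1111, S = E(K, T) = 0b1101; 0b0100 ⊕ 0b1101 = 0b1001.
C[3]: T = 0b0000, S = E(K, T) = 0b0010; 0b1011 ⊕ 0b0010 = 0b1001.

C[3] = 0b1001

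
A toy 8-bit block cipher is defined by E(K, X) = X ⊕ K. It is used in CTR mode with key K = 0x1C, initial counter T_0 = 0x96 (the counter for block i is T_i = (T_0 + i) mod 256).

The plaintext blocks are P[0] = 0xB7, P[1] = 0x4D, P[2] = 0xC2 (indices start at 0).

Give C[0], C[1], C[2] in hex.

C[0] = 0x3D, C[1] = 0xC6, C[2] = 0x46

CTR encryption: S_i = E(K, T_i) where T_i is the counter for block i; C_i = P_i ⊕ S_i.
C[0]: T = 0x96, S = E(K, T) = 0x8A; 0xB7 ⊕ 0x8A = 0x3D.
C[1]: T = 0x97, S = E(K, T) = 0x8B; 0x4D ⊕ 0x8B = 0xC6.
C[2]: T = 0x98, S = E(K, T) = 0x84; 0xC2 ⊕ 0x84 = 0x46.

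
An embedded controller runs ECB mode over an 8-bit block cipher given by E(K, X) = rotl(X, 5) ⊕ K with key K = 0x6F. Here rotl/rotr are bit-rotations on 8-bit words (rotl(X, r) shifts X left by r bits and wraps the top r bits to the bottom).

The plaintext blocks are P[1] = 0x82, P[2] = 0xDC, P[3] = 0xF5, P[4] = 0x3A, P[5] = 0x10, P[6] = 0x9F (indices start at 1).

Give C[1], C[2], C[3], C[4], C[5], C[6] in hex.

ECB encryption: C_i = E(K, P_i).
C[1]: E(K, 0x82) = 0x3F.
C[2]: E(K, 0xDC) = 0xF4.
C[3]: E(K, 0xF5) = 0xD1.
C[4]: E(K, 0x3A) = 0x28.
C[5]: E(K, 0x10) = 0x6D.
C[6]: E(K, 0x9F) = 0x9C.

C[1] = 0x3F, C[2] = 0xF4, C[3] = 0xD1, C[4] = 0x28, C[5] = 0x6D, C[6] = 0x9C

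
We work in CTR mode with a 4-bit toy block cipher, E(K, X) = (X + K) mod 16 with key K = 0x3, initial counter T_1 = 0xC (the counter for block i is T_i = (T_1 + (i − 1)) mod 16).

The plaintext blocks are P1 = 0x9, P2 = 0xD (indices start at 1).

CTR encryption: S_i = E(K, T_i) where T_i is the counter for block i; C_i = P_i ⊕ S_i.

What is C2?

C2 = 0xD

C1: T = 0xC, S = E(K, T) = 0xF; 0x9 ⊕ 0xF = 0x6.
C2: T = 0xD, S = E(K, T) = 0x0; 0xD ⊕ 0x0 = 0xD.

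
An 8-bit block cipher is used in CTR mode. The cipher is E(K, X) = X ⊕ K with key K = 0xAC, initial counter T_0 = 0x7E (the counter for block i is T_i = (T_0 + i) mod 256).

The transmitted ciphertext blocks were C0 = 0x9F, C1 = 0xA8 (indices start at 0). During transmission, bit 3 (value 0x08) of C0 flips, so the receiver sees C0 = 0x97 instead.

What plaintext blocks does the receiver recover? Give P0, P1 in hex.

P0 = 0x45, P1 = 0x7B

CTR decryption: S_i = E(K, T_i) where T_i is the counter for block i; P_i = C_i ⊕ S_i.
Only C0 changed, to 0x97. In CTR, a change in C_i flips the same bit in P_i only; the keystream is unaffected. Decrypting the received ciphertext:
P0: T = 0x7E, S = E(K, T) = 0xD2; 0x97 ⊕ 0xD2 = 0x45.
P1: T = 0x7F, S = E(K, T) = 0xD3; 0xA8 ⊕ 0xD3 = 0x7B.
Blocks that differ from the original plaintext: P0.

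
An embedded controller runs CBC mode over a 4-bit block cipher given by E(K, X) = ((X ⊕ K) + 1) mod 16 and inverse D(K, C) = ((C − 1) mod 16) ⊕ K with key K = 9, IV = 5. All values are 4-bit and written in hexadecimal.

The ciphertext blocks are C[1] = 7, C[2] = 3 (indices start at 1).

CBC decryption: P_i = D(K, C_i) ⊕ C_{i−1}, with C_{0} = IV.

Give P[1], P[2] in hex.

P[1]: D(K, 7) = F; F ⊕ 5 = A.
P[2]: D(K, 3) = B; B ⊕ 7 = C.

P[1] = A, P[2] = C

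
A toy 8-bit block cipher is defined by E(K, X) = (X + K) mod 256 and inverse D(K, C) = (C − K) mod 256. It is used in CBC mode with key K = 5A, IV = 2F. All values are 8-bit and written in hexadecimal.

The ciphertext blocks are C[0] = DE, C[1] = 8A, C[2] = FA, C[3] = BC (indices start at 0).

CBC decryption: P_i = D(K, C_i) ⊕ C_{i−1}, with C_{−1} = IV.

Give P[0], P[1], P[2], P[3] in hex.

P[0]: D(K, DE) = 84; 84 ⊕ 2F = AB.
P[1]: D(K, 8A) = 30; 30 ⊕ DE = EE.
P[2]: D(K, FA) = A0; A0 ⊕ 8A = 2A.
P[3]: D(K, BC) = 62; 62 ⊕ FA = 98.

P[0] = AB, P[1] = EE, P[2] = 2A, P[3] = 98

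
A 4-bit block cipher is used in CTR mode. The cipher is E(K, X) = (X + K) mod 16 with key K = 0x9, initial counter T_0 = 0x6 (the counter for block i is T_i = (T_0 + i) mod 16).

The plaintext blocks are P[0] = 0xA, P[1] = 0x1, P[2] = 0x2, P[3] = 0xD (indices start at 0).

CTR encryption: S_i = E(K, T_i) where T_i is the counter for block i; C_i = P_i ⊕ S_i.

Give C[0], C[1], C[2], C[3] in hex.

C[0] = 0x5, C[1] = 0x1, C[2] = 0x3, C[3] = 0xF

C[0]: T = 0x6, S = E(K, T) = 0xF; 0xA ⊕ 0xF = 0x5.
C[1]: T = 0x7, S = E(K, T) = 0x0; 0x1 ⊕ 0x0 = 0x1.
C[2]: T = 0x8, S = E(K, T) = 0x1; 0x2 ⊕ 0x1 = 0x3.
C[3]: T = 0x9, S = E(K, T) = 0x2; 0xD ⊕ 0x2 = 0xF.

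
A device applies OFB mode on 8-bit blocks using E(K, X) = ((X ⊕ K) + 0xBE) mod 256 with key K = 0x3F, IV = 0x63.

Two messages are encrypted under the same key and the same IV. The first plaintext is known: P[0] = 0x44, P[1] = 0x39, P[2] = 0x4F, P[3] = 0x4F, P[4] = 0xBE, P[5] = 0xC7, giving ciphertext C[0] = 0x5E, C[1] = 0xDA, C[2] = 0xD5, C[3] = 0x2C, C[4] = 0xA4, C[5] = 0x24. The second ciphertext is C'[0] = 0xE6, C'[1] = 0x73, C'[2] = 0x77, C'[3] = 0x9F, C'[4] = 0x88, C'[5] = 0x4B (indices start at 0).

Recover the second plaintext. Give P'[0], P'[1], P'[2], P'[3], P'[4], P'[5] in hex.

P'[0] = 0xFC, P'[1] = 0x90, P'[2] = 0xED, P'[3] = 0xFC, P'[4] = 0x92, P'[5] = 0xA8

In OFB with a reused IV, both messages share the same keystream S_i, so C_i ⊕ C'_i = P_i ⊕ P'_i and thus P'_i = P_i ⊕ C_i ⊕ C'_i.
P'[0]: 0x44 ⊕ 0x5E ⊕ 0xE6 = 0xFC.
P'[1]: 0x39 ⊕ 0xDA ⊕ 0x73 = 0x90.
P'[2]: 0x4F ⊕ 0xD5 ⊕ 0x77 = 0xED.
P'[3]: 0x4F ⊕ 0x2C ⊕ 0x9F = 0xFC.
P'[4]: 0xBE ⊕ 0xA4 ⊕ 0x88 = 0x92.
P'[5]: 0xC7 ⊕ 0x24 ⊕ 0x4B = 0xA8.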